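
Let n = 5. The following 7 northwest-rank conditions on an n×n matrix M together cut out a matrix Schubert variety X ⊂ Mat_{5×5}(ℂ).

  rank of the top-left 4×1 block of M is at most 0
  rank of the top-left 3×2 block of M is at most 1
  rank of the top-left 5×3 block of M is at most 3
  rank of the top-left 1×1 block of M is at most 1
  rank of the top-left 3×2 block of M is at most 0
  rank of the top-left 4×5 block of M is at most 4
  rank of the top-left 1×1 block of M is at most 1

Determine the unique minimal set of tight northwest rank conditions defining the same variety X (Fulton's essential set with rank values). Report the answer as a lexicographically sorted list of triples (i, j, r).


Propagating the 7 rank bounds to every northwest block:

  R[1]: 0  0  1  1  1
  R[2]: 0  0  1  2  2
  R[3]: 0  0  1  2  3
  R[4]: 0  1  2  3  4
  R[5]: 1  2  3  4  5

reading off 1-entries of Δ²R: w = (3, 4, 5, 2, 1).

ℓ(w)=7; the 2 essential cells (i,j,r):

[(3, 2, 0), (4, 1, 0)]


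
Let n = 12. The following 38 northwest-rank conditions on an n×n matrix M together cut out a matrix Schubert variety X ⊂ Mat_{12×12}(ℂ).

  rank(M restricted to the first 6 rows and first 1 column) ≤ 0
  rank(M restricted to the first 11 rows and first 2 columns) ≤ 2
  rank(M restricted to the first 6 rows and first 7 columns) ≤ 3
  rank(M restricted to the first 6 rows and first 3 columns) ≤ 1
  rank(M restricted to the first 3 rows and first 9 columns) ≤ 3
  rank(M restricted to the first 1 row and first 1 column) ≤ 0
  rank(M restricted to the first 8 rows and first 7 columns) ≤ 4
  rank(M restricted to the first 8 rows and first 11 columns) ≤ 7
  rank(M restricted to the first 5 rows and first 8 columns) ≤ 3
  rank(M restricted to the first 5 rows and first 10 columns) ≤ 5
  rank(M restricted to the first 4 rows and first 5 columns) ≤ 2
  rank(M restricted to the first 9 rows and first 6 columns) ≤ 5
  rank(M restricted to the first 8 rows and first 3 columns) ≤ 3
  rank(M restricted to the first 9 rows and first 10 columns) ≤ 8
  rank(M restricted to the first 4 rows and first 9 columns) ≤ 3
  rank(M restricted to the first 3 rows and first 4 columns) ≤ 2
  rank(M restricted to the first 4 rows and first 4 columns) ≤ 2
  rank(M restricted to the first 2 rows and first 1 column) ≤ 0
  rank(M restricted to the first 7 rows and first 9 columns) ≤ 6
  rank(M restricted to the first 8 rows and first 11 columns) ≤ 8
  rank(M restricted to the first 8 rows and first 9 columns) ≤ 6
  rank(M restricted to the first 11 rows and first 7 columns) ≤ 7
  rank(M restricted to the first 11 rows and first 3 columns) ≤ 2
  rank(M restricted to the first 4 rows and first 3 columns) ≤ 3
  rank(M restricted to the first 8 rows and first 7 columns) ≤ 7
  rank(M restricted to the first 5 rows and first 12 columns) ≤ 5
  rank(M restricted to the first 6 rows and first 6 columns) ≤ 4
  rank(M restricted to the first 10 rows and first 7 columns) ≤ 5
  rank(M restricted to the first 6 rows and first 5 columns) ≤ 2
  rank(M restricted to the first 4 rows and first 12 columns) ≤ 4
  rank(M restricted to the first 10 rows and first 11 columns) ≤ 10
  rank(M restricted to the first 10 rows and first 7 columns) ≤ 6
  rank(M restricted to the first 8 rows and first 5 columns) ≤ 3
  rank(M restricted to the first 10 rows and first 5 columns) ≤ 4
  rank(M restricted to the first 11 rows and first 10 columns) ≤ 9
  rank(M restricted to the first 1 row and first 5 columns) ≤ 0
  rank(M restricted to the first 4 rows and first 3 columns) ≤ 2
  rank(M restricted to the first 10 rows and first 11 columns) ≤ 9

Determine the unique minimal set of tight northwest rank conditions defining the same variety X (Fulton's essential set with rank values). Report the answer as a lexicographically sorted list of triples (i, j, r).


Computing R[i][j] = min implied NW-rank bound (n=12, 38 conditions):

  R[1]: 0, 0, 0, 0, 0, 1, 1, 1, 1, 1, 1, 1
  R[2]: 0, 1, 1, 1, 1, 2, 2, 2, 2, 2, 2, 2
  R[3]: 0, 1, 1, 2, 2, 3, 3, 3, 3, 3, 3, 3
  R[4]: 0, 1, 1, 2, 2, 3, 3, 3, 3, 4, 4, 4
  R[5]: 0, 1, 1, 2, 2, 3, 3, 3, 4, 5, 5, 5
  R[6]: 0, 1, 1, 2, 2, 3, 3, 4, 5, 6, 6, 6
  R[7]: 1, 2, 2, 3, 3, 4, 4, 5, 6, 7, 7, 7
  R[8]: 1, 2, 2, 3, 3, 4, 4, 5, 6, 7, 7, 8
  R[9]: 1, 2, 2, 3, 4, 5, 5, 6, 7, 8, 8, 9
  R[10]: 1, 2, 2, 3, 4, 5, 5, 6, 7, 8, 9, 10
  R[11]: 1, 2, 2, 3, 4, 5, 6, 7, 8, 9, 10, 11
  R[12]: 1, 2, 3, 4, 5, 6, 7, 8, 9, 10, 11, 12

hence w(1..12) = (6, 2, 4, 10, 9, 8, 1, 12, 5, 11, 7, 3).

Fulton essential set (12 of the 31 Rothe cells):

[(1, 5, 0), (4, 9, 3), (5, 8, 3), (6, 1, 0), (6, 3, 1), (6, 5, 2), (6, 7, 3), (8, 5, 3), (8, 7, 4), (8, 11, 7), (10, 7, 5), (11, 3, 2)]


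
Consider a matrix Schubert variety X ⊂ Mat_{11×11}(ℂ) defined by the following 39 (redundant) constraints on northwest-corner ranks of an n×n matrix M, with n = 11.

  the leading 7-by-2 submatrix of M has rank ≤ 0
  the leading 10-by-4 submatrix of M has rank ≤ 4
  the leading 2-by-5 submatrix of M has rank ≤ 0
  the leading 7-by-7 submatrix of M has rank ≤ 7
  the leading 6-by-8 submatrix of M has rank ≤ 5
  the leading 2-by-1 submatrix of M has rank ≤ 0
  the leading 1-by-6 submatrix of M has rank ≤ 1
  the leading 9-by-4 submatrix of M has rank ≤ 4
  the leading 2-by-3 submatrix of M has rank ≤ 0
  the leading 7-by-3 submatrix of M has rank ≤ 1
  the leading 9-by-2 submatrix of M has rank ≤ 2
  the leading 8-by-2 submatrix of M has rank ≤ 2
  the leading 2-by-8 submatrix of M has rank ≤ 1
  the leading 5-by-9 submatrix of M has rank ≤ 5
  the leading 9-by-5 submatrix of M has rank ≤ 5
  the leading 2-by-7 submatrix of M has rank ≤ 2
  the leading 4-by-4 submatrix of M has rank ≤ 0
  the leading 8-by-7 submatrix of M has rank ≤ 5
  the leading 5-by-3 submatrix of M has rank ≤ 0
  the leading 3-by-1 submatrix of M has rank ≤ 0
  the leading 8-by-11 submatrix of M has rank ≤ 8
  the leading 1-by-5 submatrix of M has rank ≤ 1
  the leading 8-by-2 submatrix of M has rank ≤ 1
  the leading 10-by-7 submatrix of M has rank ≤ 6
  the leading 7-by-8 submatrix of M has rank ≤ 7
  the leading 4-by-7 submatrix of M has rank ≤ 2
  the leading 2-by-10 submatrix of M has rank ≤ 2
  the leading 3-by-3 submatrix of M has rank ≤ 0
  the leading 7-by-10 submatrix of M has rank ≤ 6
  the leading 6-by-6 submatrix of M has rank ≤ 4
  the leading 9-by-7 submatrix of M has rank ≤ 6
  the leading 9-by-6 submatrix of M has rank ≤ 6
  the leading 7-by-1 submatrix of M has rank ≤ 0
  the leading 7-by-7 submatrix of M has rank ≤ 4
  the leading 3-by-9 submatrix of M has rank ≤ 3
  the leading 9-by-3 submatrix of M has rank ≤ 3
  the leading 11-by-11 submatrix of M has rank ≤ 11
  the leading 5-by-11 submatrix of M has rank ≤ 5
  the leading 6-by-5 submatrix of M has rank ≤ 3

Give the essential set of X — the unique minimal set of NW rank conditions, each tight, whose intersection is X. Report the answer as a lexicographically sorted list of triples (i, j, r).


Recovering R(i,j) via the rank-extension bound from the 39 conditions:

  row 1: 0 | 0 | 0 | 0 | 0 | 1 | 1 | 1 | 1 | 1 | 1
  row 2: 0 | 0 | 0 | 0 | 0 | 1 | 1 | 1 | 2 | 2 | 2
  row 3: 0 | 0 | 0 | 0 | 1 | 2 | 2 | 2 | 3 | 3 | 3
  row 4: 0 | 0 | 0 | 0 | 1 | 2 | 2 | 3 | 4 | 4 | 4
  row 5: 0 | 0 | 0 | 1 | 2 | 3 | 3 | 4 | 5 | 5 | 5
  row 6: 0 | 0 | 1 | 2 | 3 | 4 | 4 | 5 | 6 | 6 | 6
  row 7: 0 | 0 | 1 | 2 | 3 | 4 | 4 | 5 | 6 | 6 | 7
  row 8: 1 | 1 | 2 | 3 | 4 | 5 | 5 | 6 | 7 | 7 | 8
  row 9: 1 | 2 | 3 | 4 | 5 | 6 | 6 | 7 | 8 | 8 | 9
  row 10: 1 | 2 | 3 | 4 | 5 | 6 | 6 | 7 | 8 | 9 | 10
  row 11: 1 | 2 | 3 | 4 | 5 | 6 | 7 | 8 | 9 | 10 | 11

the unique w with this rank table is (6, 9, 5, 8, 4, 3, 11, 1, 2, 10, 7).

Rothe diagram D(w) (31 cells), 9 SE-corners (essential conditions):

[(2, 5, 0), (2, 8, 1), (4, 4, 0), (4, 7, 2), (5, 3, 0), (7, 2, 0), (7, 7, 4), (7, 10, 6), (10, 7, 6)]


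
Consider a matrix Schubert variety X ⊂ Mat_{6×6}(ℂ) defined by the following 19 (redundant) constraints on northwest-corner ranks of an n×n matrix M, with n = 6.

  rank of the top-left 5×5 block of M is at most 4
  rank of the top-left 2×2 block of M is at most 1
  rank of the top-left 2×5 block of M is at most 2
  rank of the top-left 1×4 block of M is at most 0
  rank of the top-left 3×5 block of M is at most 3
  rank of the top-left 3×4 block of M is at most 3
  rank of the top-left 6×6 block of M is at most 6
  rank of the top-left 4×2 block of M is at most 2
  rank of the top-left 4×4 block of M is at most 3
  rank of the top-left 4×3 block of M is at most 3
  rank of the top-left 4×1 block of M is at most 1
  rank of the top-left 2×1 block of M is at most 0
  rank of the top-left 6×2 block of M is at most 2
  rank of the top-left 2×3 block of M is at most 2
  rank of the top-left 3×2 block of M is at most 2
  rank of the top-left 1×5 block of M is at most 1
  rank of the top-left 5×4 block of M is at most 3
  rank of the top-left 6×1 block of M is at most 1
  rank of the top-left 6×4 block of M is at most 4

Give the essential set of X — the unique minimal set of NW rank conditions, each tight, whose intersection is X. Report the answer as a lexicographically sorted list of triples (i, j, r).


Computing R[i][j] = min implied NW-rank bound (n=6, 19 conditions):

  row 1: 0 0 0 0 1 1
  row 2: 0 1 1 1 2 2
  row 3: 1 2 2 2 3 3
  row 4: 1 2 3 3 4 4
  row 5: 1 2 3 3 4 5
  row 6: 1 2 3 4 5 6

second differences of R give the permutation w = (5, 2, 1, 3, 6, 4).

3 SE-corners of the 6-cell Rothe diagram give Ess(w):

[(1, 4, 0), (2, 1, 0), (5, 4, 3)]


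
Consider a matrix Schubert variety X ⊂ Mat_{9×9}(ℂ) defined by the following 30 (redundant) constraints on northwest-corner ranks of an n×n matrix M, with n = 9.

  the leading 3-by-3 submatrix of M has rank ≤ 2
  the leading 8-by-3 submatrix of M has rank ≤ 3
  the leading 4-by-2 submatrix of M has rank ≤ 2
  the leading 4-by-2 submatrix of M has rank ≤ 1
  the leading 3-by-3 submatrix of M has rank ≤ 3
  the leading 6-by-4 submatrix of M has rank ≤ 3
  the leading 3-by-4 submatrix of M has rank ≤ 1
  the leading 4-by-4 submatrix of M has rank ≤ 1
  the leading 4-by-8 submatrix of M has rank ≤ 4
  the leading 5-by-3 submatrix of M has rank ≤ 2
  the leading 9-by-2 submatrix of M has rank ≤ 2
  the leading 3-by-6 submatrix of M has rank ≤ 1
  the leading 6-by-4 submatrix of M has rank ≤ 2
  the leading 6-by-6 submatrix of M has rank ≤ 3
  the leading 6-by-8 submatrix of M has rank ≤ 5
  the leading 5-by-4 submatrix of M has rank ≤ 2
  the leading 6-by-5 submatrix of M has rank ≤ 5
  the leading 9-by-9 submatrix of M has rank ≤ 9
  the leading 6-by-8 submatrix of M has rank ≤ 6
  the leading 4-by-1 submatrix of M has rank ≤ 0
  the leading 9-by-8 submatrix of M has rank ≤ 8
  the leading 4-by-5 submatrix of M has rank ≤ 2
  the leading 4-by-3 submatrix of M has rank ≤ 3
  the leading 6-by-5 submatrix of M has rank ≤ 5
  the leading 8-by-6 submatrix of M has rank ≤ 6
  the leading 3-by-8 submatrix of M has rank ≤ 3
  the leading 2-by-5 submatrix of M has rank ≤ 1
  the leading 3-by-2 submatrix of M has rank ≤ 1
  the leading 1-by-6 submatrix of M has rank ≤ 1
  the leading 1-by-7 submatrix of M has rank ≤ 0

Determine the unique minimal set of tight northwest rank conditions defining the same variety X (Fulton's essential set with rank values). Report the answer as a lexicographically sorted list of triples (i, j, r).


The tightest implied rank at each (i,j), from the 30 conditions:

  row 1: 0 0 0 0 0 0 0 1 1
  row 2: 0 1 1 1 1 1 1 2 2
  row 3: 0 1 1 1 1 1 2 3 3
  row 4: 0 1 1 1 2 2 3 4 4
  row 5: 1 2 2 2 3 3 4 5 5
  row 6: 1 2 2 2 3 3 4 5 6
  row 7: 1 2 3 3 4 4 5 6 7
  row 8: 1 2 3 4 5 5 6 7 8
  row 9: 1 2 3 4 5 6 7 8 9

the unique w with this rank table is (8, 2, 7, 5, 1, 9, 3, 4, 6).

6 SE-corners of the 19-cell Rothe diagram give Ess(w):

[(1, 7, 0), (3, 6, 1), (4, 1, 0), (4, 4, 1), (6, 4, 2), (6, 6, 3)]


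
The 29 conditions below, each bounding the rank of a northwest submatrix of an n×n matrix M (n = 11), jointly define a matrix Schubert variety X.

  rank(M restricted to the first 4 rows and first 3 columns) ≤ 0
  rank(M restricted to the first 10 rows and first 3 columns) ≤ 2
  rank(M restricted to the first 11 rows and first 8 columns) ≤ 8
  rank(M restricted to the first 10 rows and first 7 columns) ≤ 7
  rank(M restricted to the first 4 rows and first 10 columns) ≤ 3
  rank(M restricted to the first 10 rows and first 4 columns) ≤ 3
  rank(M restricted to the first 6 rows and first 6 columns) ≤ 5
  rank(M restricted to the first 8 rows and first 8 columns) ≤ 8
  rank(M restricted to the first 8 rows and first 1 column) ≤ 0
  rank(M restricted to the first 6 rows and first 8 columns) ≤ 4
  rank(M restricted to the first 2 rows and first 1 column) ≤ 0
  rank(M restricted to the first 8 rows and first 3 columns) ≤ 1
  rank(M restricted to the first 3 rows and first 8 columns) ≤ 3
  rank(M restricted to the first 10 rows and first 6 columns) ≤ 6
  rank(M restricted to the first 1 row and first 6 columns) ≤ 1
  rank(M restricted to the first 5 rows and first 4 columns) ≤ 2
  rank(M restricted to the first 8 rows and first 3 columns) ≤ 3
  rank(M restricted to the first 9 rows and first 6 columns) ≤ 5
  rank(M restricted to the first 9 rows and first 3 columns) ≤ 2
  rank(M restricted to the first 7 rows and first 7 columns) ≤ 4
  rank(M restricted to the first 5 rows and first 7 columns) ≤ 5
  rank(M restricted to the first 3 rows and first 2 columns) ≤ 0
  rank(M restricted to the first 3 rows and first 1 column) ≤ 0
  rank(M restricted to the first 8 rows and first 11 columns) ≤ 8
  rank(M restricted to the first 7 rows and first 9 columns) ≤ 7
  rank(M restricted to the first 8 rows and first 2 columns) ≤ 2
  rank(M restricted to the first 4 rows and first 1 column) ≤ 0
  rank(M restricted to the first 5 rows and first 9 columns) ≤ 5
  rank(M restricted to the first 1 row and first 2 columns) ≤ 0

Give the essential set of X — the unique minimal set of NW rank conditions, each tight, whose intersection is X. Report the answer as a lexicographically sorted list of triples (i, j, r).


Recovering R(i,j) via the rank-extension bound from the 29 conditions:

  i=1: 0 | 0 | 0 | 1 | 1 | 1 | 1 | 1 | 1 | 1 | 1
  i=2: 0 | 0 | 0 | 1 | 2 | 2 | 2 | 2 | 2 | 2 | 2
  i=3: 0 | 0 | 0 | 1 | 2 | 3 | 3 | 3 | 3 | 3 | 3
  i=4: 0 | 0 | 0 | 1 | 2 | 3 | 3 | 3 | 3 | 3 | 4
  i=5: 0 | 1 | 1 | 2 | 3 | 4 | 4 | 4 | 4 | 4 | 5
  i=6: 0 | 1 | 1 | 2 | 3 | 4 | 4 | 4 | 5 | 5 | 6
  i=7: 0 | 1 | 1 | 2 | 3 | 4 | 4 | 5 | 6 | 6 | 7
  i=8: 0 | 1 | 1 | 2 | 3 | 4 | 5 | 6 | 7 | 7 | 8
  i=9: 1 | 2 | 2 | 3 | 4 | 5 | 6 | 7 | 8 | 8 | 9
  i=10: 1 | 2 | 2 | 3 | 4 | 5 | 6 | 7 | 8 | 9 | 10
  i=11: 1 | 2 | 3 | 4 | 5 | 6 | 7 | 8 | 9 | 10 | 11

second differences of R give the permutation w = (4, 5, 6, 11, 2, 9, 8, 7, 1, 10, 3).

7 SE-corners of the 27-cell Rothe diagram give Ess(w):

[(4, 3, 0), (4, 10, 3), (6, 8, 4), (7, 7, 4), (8, 1, 0), (8, 3, 1), (10, 3, 2)]


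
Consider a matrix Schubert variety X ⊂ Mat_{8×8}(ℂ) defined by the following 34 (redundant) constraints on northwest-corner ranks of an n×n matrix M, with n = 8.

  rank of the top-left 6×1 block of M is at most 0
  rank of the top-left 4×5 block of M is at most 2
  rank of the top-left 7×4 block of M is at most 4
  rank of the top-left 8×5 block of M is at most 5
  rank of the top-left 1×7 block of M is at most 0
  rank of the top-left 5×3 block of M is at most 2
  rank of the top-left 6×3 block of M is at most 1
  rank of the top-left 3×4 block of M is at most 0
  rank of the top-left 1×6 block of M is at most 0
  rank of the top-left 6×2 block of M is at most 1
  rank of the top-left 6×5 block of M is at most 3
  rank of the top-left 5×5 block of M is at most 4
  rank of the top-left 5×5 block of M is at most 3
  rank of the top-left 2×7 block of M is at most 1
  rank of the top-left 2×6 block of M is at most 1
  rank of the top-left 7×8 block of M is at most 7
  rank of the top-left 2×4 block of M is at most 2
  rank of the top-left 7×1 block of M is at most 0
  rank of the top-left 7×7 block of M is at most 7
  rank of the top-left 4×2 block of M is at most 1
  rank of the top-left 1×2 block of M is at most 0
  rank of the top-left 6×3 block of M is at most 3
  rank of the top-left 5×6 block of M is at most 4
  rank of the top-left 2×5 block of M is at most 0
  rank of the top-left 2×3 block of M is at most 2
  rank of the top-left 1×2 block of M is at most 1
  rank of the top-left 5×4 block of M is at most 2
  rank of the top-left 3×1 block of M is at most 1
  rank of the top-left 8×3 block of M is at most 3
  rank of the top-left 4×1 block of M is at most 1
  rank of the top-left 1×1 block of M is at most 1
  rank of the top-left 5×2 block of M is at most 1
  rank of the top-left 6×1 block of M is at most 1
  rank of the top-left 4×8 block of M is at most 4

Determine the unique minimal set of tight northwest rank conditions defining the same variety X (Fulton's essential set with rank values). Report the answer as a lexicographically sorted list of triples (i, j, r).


Rank table r_w(8×8) implied by the 34 constraints:

  row 1: 0 | 0 | 0 | 0 | 0 | 0 | 0 | 1
  row 2: 0 | 0 | 0 | 0 | 0 | 1 | 1 | 2
  row 3: 0 | 0 | 0 | 0 | 1 | 2 | 2 | 3
  row 4: 0 | 1 | 1 | 1 | 2 | 3 | 3 | 4
  row 5: 0 | 1 | 1 | 2 | 3 | 4 | 4 | 5
  row 6: 0 | 1 | 1 | 2 | 3 | 4 | 5 | 6
  row 7: 0 | 1 | 2 | 3 | 4 | 5 | 6 | 7
  row 8: 1 | 2 | 3 | 4 | 5 | 6 | 7 | 8

hence w(1..8) = (8, 6, 5, 2, 4, 7, 3, 1).

D(w) has 22 cells with 5 SE-corners; essential set:

[(1, 7, 0), (2, 5, 0), (3, 4, 0), (6, 3, 1), (7, 1, 0)]


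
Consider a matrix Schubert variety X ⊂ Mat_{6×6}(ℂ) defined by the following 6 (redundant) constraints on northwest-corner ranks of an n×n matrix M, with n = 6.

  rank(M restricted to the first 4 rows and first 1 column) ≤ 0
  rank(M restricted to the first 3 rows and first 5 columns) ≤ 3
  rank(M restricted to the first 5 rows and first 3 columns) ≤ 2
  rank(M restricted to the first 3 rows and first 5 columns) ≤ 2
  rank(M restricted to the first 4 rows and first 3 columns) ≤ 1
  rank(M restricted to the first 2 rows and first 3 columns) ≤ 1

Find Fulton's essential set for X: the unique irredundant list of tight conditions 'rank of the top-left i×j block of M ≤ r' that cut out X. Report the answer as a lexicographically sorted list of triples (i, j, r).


Computing R[i][j] = min implied NW-rank bound (n=6, 6 conditions):

  row 1: 0 | 1 | 1 | 1 | 1 | 1
  row 2: 0 | 1 | 1 | 2 | 2 | 2
  row 3: 0 | 1 | 1 | 2 | 2 | 3
  row 4: 0 | 1 | 1 | 2 | 3 | 4
  row 5: 1 | 2 | 2 | 3 | 4 | 5
  row 6: 1 | 2 | 3 | 4 | 5 | 6

hence w(1..6) = (2, 4, 6, 5, 1, 3).

Fulton essential set (3 of the 8 Rothe cells):

[(3, 5, 2), (4, 1, 0), (4, 3, 1)]


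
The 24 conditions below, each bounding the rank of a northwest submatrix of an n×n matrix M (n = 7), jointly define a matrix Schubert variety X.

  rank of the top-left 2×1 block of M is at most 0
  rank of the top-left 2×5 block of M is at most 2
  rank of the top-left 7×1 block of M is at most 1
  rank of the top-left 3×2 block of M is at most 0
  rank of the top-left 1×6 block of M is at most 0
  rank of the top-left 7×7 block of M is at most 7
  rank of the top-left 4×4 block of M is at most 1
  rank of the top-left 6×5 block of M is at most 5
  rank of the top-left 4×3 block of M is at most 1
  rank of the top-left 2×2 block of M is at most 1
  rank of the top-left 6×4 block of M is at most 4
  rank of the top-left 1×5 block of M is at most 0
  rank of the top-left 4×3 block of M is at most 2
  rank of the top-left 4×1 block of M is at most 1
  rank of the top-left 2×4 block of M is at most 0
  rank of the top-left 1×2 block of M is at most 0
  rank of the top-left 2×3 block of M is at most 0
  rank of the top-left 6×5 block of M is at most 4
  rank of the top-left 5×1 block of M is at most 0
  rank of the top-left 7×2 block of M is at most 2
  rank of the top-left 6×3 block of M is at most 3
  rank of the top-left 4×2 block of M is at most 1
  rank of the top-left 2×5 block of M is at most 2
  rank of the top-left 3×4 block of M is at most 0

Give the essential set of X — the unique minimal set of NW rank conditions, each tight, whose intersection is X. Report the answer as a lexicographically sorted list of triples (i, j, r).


Reconstructing r_w from the 24 given conditions:

  i=1: 0, 0, 0, 0, 0, 0, 1
  i=2: 0, 0, 0, 0, 1, 1, 2
  i=3: 0, 0, 0, 0, 1, 2, 3
  i=4: 0, 1, 1, 1, 2, 3, 4
  i=5: 0, 1, 2, 2, 3, 4, 5
  i=6: 1, 2, 3, 3, 4, 5, 6
  i=7: 1, 2, 3, 4, 5, 6, 7

giving w = (7, 5, 6, 2, 3, 1, 4) via Δ²R.

D(w) has 16 cells with 3 SE-corners; essential set:

[(1, 6, 0), (3, 4, 0), (5, 1, 0)]


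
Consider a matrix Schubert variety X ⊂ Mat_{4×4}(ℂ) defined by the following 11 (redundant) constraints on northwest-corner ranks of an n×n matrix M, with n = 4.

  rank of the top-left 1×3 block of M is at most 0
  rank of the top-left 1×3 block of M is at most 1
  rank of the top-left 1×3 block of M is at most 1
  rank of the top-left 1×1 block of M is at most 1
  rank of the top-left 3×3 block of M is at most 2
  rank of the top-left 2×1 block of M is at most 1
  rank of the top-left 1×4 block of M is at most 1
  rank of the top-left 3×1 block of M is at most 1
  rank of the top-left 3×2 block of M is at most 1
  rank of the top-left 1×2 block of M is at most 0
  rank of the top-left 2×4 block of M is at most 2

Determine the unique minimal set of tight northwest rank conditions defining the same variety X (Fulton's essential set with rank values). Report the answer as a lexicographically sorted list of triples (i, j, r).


Propagating the 11 rank bounds to every northwest block:

  row 1: 0, 0, 0, 1
  row 2: 1, 1, 1, 2
  row 3: 1, 1, 2, 3
  row 4: 1, 2, 3, 4

the unique w with this rank table is (4, 1, 3, 2).

D(w) has 4 cells with 2 SE-corners; essential set:

[(1, 3, 0), (3, 2, 1)]


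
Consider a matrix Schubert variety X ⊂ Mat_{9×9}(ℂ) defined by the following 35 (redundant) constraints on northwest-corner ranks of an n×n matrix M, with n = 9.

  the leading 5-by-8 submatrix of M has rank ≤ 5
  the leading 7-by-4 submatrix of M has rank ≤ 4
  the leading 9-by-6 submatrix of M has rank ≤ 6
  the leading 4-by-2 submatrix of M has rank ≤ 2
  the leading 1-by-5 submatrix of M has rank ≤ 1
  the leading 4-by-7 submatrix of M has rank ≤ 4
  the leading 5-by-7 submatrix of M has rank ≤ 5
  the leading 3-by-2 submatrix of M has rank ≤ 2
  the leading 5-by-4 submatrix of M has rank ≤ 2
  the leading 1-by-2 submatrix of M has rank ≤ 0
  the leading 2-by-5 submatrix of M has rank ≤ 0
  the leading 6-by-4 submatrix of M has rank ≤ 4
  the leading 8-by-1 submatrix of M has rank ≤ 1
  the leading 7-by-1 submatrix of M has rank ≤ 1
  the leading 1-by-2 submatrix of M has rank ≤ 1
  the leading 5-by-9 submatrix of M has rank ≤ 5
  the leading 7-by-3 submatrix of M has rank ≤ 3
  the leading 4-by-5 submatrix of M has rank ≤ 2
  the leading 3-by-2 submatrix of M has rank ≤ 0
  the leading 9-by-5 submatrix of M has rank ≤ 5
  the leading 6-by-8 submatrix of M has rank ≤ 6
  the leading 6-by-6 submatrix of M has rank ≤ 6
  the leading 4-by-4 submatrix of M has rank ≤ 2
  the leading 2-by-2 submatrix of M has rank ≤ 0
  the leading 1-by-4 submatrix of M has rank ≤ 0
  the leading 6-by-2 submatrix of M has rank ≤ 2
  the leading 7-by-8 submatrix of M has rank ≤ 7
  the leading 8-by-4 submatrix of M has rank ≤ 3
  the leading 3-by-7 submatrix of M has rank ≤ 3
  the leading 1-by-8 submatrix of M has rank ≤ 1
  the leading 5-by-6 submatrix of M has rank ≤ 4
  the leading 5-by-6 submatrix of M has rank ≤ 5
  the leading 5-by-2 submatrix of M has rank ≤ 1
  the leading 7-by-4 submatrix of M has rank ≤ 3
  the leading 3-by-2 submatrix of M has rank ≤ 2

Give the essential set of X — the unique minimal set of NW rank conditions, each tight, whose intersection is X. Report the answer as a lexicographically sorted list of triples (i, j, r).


Rank table r_w(9×9) implied by the 35 constraints:

  i=1: 0 | 0 | 0 | 0 | 0 | 1 | 1 | 1 | 1
  i=2: 0 | 0 | 0 | 0 | 0 | 1 | 2 | 2 | 2
  i=3: 0 | 0 | 1 | 1 | 1 | 2 | 3 | 3 | 3
  i=4: 1 | 1 | 2 | 2 | 2 | 3 | 4 | 4 | 4
  i=5: 1 | 1 | 2 | 2 | 3 | 4 | 5 | 5 | 5
  i=6: 1 | 2 | 3 | 3 | 4 | 5 | 6 | 6 | 6
  i=7: 1 | 2 | 3 | 3 | 4 | 5 | 6 | 7 | 7
  i=8: 1 | 2 | 3 | 3 | 4 | 5 | 6 | 7 | 8
  i=9: 1 | 2 | 3 | 4 | 5 | 6 | 7 | 8 | 9

the unique w with this rank table is (6, 7, 3, 1, 5, 2, 8, 9, 4).

Fulton essential set (5 of the 16 Rothe cells):

[(2, 5, 0), (3, 2, 0), (5, 2, 1), (5, 4, 2), (8, 4, 3)]


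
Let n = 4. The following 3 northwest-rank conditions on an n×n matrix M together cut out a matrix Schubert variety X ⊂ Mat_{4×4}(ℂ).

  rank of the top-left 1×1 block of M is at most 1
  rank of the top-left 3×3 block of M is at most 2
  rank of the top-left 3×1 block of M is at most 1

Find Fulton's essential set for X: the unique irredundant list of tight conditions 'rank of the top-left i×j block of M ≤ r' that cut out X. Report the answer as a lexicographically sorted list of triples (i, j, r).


Propagating the 3 rank bounds to every northwest block:

  i=1: 1 | 1 | 1 | 1
  i=2: 1 | 2 | 2 | 2
  i=3: 1 | 2 | 2 | 3
  i=4: 1 | 2 | 3 | 4

the unique w with this rank table is (1, 2, 4, 3).

ℓ(w)=1; the 1 essential cell (i,j,r):

[(3, 3, 2)]


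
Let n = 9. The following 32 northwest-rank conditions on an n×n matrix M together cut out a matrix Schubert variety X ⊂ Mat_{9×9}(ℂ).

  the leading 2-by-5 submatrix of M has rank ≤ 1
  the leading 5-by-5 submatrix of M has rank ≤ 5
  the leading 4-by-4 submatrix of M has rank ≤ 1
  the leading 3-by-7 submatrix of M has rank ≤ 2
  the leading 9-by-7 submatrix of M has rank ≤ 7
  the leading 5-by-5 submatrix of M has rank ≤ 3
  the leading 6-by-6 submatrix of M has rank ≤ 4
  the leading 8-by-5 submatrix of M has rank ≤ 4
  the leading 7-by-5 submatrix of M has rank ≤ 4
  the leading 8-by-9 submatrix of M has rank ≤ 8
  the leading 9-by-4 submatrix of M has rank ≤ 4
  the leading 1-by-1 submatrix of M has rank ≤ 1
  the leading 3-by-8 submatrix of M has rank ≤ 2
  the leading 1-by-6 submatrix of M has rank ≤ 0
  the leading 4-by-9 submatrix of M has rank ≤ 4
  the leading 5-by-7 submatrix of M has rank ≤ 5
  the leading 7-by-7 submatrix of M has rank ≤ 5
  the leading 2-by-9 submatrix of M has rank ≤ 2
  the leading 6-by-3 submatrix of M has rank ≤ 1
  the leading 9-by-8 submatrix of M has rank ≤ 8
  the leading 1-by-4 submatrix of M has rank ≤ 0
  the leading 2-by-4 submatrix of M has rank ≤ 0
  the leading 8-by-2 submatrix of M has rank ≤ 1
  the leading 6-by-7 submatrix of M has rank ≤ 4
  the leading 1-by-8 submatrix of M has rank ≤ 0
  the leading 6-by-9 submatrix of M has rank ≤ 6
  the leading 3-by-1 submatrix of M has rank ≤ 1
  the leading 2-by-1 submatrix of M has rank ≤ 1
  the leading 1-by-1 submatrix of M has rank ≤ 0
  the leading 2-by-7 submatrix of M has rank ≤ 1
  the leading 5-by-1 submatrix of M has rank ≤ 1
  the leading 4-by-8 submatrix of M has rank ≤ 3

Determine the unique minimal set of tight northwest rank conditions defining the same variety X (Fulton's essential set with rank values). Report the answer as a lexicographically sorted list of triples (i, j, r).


Propagating the 32 rank bounds to every northwest block:

  i=1: 0  0  0  0  0  0  0  0  1
  i=2: 0  0  0  0  1  1  1  1  2
  i=3: 1  1  1  1  2  2  2  2  3
  i=4: 1  1  1  1  2  3  3  3  4
  i=5: 1  1  1  2  3  4  4  4  5
  i=6: 1  1  1  2  3  4  4  5  6
  i=7: 1  1  2  3  4  5  5  6  7
  i=8: 1  1  2  3  4  5  6  7  8
  i=9: 1  2  3  4  5  6  7  8  9

hence w(1..9) = (9, 5, 1, 6, 4, 8, 3, 7, 2).

Rothe diagram D(w) (22 cells), 6 SE-corners (essential conditions):

[(1, 8, 0), (2, 4, 0), (4, 4, 1), (6, 3, 1), (6, 7, 4), (8, 2, 1)]


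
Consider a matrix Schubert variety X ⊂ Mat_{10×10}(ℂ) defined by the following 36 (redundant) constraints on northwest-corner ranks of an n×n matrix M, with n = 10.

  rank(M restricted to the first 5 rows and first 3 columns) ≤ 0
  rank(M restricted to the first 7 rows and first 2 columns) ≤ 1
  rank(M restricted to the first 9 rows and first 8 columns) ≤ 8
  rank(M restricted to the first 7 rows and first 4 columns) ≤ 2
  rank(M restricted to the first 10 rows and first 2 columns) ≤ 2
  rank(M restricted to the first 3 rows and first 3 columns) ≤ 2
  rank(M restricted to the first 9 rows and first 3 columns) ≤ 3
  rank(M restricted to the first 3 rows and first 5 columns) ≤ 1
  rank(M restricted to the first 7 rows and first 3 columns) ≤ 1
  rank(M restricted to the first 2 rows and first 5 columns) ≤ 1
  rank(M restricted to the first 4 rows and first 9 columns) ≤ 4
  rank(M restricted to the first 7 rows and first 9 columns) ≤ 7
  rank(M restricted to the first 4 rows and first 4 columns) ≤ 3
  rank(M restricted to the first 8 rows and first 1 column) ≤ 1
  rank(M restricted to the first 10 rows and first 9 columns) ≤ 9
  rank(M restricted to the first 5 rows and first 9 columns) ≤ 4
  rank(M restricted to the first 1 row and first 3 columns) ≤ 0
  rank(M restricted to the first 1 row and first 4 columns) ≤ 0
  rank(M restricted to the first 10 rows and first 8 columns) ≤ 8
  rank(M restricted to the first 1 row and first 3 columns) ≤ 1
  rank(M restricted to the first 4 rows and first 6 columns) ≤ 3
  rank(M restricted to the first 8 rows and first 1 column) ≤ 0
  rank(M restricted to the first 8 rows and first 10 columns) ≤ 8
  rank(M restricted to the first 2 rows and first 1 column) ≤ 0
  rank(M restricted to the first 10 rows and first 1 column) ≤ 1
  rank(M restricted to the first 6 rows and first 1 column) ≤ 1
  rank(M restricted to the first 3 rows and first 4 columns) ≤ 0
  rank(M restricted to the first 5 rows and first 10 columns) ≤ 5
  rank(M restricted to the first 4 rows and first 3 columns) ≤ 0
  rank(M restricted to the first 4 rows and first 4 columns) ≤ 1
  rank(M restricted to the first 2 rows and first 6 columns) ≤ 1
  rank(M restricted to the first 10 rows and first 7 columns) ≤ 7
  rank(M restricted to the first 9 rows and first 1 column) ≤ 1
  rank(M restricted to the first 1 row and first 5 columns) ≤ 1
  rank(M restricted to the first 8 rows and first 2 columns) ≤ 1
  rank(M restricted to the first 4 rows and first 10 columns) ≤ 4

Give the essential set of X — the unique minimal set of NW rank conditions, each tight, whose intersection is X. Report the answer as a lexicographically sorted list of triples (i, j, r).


Rank table r_w(10×10) implied by the 36 constraints:

  0 | 0 | 0 | 0 | 1 | 1 | 1 | 1 | 1 | 1
  0 | 0 | 0 | 0 | 1 | 1 | 2 | 2 | 2 | 2
  0 | 0 | 0 | 0 | 1 | 2 | 3 | 3 | 3 | 3
  0 | 0 | 0 | 1 | 2 | 3 | 4 | 4 | 4 | 4
  0 | 0 | 0 | 1 | 2 | 3 | 4 | 4 | 4 | 5
  0 | 1 | 1 | 2 | 3 | 4 | 5 | 5 | 5 | 6
  0 | 1 | 1 | 2 | 3 | 4 | 5 | 6 | 6 | 7
  0 | 1 | 2 | 3 | 4 | 5 | 6 | 7 | 7 | 8
  1 | 2 | 3 | 4 | 5 | 6 | 7 | 8 | 8 | 9
  1 | 2 | 3 | 4 | 5 | 6 | 7 | 8 | 9 | 10

second differences of R give the permutation w = (5, 7, 6, 4, 10, 2, 8, 3, 1, 9).

Fulton essential set (6 of the 25 Rothe cells):

[(2, 6, 1), (3, 4, 0), (5, 3, 0), (5, 9, 4), (7, 3, 1), (8, 1, 0)]


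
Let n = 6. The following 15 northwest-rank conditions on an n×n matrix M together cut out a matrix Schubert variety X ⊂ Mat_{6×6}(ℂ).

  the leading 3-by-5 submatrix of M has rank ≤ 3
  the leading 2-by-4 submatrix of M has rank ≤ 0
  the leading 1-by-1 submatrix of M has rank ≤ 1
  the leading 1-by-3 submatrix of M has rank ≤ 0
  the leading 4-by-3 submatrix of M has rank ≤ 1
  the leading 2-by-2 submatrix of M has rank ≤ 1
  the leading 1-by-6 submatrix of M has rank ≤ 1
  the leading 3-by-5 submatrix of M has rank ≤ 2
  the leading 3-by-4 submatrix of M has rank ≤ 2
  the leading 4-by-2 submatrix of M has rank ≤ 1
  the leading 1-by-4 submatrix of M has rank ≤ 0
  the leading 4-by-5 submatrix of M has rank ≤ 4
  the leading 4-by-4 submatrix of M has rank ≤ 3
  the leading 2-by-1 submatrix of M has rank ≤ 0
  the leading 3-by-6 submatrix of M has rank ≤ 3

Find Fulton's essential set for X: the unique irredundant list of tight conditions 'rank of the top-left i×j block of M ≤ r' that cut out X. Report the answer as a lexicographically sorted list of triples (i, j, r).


The tightest implied rank at each (i,j), from the 15 conditions:

  row 1: 0, 0, 0, 0, 1, 1
  row 2: 0, 0, 0, 0, 1, 2
  row 3: 1, 1, 1, 1, 2, 3
  row 4: 1, 1, 1, 2, 3, 4
  row 5: 1, 2, 2, 3, 4, 5
  row 6: 1, 2, 3, 4, 5, 6

reading off 1-entries of Δ²R: w = (5, 6, 1, 4, 2, 3).

2 SE-corners of the 10-cell Rothe diagram give Ess(w):

[(2, 4, 0), (4, 3, 1)]


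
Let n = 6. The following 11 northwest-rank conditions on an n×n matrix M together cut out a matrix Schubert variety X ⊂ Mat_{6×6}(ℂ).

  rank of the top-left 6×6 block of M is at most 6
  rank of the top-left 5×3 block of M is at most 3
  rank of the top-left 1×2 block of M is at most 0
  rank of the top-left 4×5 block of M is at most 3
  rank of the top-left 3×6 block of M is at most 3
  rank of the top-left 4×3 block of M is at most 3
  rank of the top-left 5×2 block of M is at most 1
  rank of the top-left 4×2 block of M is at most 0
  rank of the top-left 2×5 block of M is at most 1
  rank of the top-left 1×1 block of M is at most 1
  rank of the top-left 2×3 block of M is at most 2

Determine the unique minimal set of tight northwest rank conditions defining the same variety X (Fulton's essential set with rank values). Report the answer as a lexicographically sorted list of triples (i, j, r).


Reconstructing r_w from the 11 given conditions:

  R[1]: 0, 0, 1, 1, 1, 1
  R[2]: 0, 0, 1, 1, 1, 2
  R[3]: 0, 0, 1, 2, 2, 3
  R[4]: 0, 0, 1, 2, 3, 4
  R[5]: 1, 1, 2, 3, 4, 5
  R[6]: 1, 2, 3, 4, 5, 6

hence w(1..6) = (3, 6, 4, 5, 1, 2).

Fulton essential set (2 of the 10 Rothe cells):

[(2, 5, 1), (4, 2, 0)]


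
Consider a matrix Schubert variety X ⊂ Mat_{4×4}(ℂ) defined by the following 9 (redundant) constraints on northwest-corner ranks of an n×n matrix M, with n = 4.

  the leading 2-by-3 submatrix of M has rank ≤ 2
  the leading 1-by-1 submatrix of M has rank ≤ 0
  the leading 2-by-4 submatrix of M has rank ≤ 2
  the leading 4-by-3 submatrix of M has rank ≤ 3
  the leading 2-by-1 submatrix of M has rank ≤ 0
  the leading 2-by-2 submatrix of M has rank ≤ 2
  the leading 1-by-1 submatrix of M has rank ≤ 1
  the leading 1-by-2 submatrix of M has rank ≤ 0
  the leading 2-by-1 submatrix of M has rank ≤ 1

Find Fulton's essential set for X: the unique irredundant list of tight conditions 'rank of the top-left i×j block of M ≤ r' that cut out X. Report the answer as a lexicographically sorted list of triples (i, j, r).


Recovering R(i,j) via the rank-extension bound from the 9 conditions:

  row 1: 0, 0, 1, 1
  row 2: 0, 1, 2, 2
  row 3: 1, 2, 3, 3
  row 4: 1, 2, 3, 4

second differences of R give the permutation w = (3, 2, 1, 4).

D(w) has 3 cells with 2 SE-corners; essential set:

[(1, 2, 0), (2, 1, 0)]


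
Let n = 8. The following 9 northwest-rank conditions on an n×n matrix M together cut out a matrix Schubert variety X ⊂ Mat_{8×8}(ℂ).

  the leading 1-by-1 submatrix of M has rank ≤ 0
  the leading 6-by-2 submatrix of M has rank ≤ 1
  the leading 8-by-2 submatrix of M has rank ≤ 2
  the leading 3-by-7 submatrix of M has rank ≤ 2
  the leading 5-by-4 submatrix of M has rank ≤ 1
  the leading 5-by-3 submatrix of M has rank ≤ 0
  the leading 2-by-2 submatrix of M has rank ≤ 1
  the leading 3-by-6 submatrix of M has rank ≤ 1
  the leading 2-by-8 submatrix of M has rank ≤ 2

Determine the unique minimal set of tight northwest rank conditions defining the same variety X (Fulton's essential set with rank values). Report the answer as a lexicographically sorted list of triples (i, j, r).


The tightest implied rank at each (i,j), from the 9 conditions:

  0 0 0 1 1 1 1 1
  0 0 0 1 1 1 2 2
  0 0 0 1 1 1 2 3
  0 0 0 1 2 2 3 4
  0 0 0 1 2 3 4 5
  1 1 1 2 3 4 5 6
  1 2 2 3 4 5 6 7
  1 2 3 4 5 6 7 8

the unique w with this rank table is (4, 7, 8, 5, 6, 1, 2, 3).

Rothe diagram D(w) (19 cells), 2 SE-corners (essential conditions):

[(3, 6, 1), (5, 3, 0)]


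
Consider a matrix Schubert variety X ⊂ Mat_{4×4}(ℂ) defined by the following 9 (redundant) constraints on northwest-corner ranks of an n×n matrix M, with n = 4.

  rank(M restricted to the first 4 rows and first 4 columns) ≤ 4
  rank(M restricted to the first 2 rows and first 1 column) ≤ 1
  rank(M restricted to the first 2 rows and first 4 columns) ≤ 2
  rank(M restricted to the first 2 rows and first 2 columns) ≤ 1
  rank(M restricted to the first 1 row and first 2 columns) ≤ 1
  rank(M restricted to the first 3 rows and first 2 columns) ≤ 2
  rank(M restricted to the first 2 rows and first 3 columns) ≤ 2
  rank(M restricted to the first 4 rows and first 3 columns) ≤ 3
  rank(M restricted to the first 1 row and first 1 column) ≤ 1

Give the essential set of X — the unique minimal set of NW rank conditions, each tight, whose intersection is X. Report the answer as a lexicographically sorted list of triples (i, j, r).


Rank table r_w(4×4) implied by the 9 constraints:

  i=1: 1, 1, 1, 1
  i=2: 1, 1, 2, 2
  i=3: 1, 2, 3, 3
  i=4: 1, 2, 3, 4

so w = (1, 3, 2, 4).

|D(w)|=1, |Ess(w)|=1:

[(2, 2, 1)]


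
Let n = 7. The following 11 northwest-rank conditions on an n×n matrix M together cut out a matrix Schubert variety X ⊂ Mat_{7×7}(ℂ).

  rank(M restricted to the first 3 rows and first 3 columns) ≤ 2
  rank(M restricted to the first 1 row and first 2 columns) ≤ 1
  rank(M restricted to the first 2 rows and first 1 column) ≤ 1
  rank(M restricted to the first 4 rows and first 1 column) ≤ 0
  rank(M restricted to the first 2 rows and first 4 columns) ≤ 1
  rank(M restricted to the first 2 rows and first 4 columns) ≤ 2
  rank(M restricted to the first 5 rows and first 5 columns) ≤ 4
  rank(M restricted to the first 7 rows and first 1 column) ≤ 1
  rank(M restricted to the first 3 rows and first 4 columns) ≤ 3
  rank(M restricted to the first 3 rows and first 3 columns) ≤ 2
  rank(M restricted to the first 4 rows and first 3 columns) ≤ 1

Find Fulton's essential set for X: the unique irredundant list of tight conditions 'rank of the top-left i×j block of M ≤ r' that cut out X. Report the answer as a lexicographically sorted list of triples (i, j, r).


Computing R[i][j] = min implied NW-rank bound (n=7, 11 conditions):

  0 | 1 | 1 | 1 | 1 | 1 | 1
  0 | 1 | 1 | 1 | 2 | 2 | 2
  0 | 1 | 1 | 2 | 3 | 3 | 3
  0 | 1 | 1 | 2 | 3 | 4 | 4
  1 | 2 | 2 | 3 | 4 | 5 | 5
  1 | 2 | 3 | 4 | 5 | 6 | 6
  1 | 2 | 3 | 4 | 5 | 6 | 7

giving w = (2, 5, 4, 6, 1, 3, 7) via Δ²R.

|D(w)|=8, |Ess(w)|=3:

[(2, 4, 1), (4, 1, 0), (4, 3, 1)]


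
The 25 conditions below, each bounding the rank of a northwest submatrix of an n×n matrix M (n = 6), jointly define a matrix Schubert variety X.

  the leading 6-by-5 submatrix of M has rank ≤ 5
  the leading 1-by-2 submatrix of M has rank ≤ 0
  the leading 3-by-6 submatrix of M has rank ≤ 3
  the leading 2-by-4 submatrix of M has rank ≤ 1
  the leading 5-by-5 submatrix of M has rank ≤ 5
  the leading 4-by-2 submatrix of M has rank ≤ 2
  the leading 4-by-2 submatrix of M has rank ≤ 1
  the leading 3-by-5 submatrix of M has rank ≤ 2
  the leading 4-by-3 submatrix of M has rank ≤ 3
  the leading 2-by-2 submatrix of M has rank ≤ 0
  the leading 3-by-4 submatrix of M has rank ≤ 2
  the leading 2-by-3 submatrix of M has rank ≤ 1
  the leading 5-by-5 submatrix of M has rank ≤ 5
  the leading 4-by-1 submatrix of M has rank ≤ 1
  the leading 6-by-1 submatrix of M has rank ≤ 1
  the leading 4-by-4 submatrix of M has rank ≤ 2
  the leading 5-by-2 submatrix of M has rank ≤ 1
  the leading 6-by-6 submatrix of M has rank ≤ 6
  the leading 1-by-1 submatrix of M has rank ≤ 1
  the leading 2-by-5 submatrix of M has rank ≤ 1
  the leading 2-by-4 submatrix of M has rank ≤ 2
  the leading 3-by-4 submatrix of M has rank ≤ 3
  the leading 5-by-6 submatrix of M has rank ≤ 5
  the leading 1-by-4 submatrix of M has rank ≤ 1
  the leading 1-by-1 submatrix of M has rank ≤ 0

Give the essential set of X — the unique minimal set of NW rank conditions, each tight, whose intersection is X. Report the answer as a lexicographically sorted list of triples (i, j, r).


The tightest implied rank at each (i,j), from the 25 conditions:

  row 1: 0 | 0 | 1 | 1 | 1 | 1
  row 2: 0 | 0 | 1 | 1 | 1 | 2
  row 3: 1 | 1 | 2 | 2 | 2 | 3
  row 4: 1 | 1 | 2 | 2 | 3 | 4
  row 5: 1 | 1 | 2 | 3 | 4 | 5
  row 6: 1 | 2 | 3 | 4 | 5 | 6

reading off 1-entries of Δ²R: w = (3, 6, 1, 5, 4, 2).

4 SE-corners of the 9-cell Rothe diagram give Ess(w):

[(2, 2, 0), (2, 5, 1), (4, 4, 2), (5, 2, 1)]
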